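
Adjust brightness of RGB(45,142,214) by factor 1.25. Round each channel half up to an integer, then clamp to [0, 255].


Multiply each channel by 1.25, round half up, clamp to [0, 255]
R: 45×1.25 = 56.25 → round → 56
G: 142×1.25 = 177.5 → round → 178
B: 214×1.25 = 267.5 → round → 268 → clamp → 255
= RGB(56, 178, 255)


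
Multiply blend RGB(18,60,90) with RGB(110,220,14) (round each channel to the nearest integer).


Multiply: C = A×B/255, rounded to nearest integer
R: 18×110/255 = 1980/255 ≈ 7.765 → 8
G: 60×220/255 = 13200/255 ≈ 51.765 → 52
B: 90×14/255 = 1260/255 ≈ 4.941 → 5
= RGB(8, 52, 5)


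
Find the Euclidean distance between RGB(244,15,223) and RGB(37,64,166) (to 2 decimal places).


d = √[(R₁-R₂)² + (G₁-G₂)² + (B₁-B₂)²]
d = √[(244-37)² + (15-64)² + (223-166)²]
d = √[42849 + 2401 + 3249]
d = √48499
d ≈ 220.22


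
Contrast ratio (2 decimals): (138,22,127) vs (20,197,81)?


Linearize each sRGB channel c=v/255: c/12.92 if c ≤ 0.04045 else ((c+0.055)/1.055)^2.4
L = 0.2126×R_lin + 0.7152×G_lin + 0.0722×B_lin
Color 1 (138,22,127):
  R=138: 138/255≈0.5412 > 0.04045 → ((0.5412+0.055)/1.055)^2.4 ≈ 0.25415
  G=22: 22/255≈0.0863 > 0.04045 → ((0.0863+0.055)/1.055)^2.4 ≈ 0.00802
  B=127: 127/255≈0.4980 > 0.04045 → ((0.4980+0.055)/1.055)^2.4 ≈ 0.21223
  L1 = 0.2126×0.25415 + 0.7152×0.00802 + 0.0722×0.21223 ≈ 0.07509
Color 2 (20,197,81):
  R=20: 20/255≈0.0784 > 0.04045 → ((0.0784+0.055)/1.055)^2.4 ≈ 0.00700
  G=197: 197/255≈0.7725 > 0.04045 → ((0.7725+0.055)/1.055)^2.4 ≈ 0.55834
  B=81: 81/255≈0.3176 > 0.04045 → ((0.3176+0.055)/1.055)^2.4 ≈ 0.08228
  L2 = 0.2126×0.00700 + 0.7152×0.55834 + 0.0722×0.08228 ≈ 0.40675
Lighter = 0.40675, Darker = 0.07509
Ratio = (L_lighter + 0.05) / (L_darker + 0.05)
Ratio = (0.40675 + 0.05) / (0.07509 + 0.05) = 0.45675 / 0.12509 ≈ 3.6513
Ratio ≈ 3.65:1


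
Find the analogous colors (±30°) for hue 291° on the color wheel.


Base hue: 291°
Left analog: (291 - 30) mod 360 = 261°
Right analog: (291 + 30) mod 360 = 321°
Analogous hues = 261° and 321°


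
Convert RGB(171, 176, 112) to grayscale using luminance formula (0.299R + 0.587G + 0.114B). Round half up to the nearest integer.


Gray = 0.299×R + 0.587×G + 0.114×B
Gray = 0.299×171 + 0.587×176 + 0.114×112
Gray = 51.129 + 103.312 + 12.768
Gray = 167.209 → round half up → 167
Gray = 167


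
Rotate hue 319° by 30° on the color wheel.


New hue = (H + rotation) mod 360
New hue = (319 + 30) mod 360
= 349 mod 360
= 349°


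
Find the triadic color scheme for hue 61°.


Triadic: equally spaced at 120° intervals
H1 = 61°
H2 = (61 + 120) mod 360 = 181°
H3 = (61 + 240) mod 360 = 301°
Triadic = 61°, 181°, 301°


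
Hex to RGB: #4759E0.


47 → 71 (R)
59 → 89 (G)
E0 → 224 (B)
= RGB(71, 89, 224)


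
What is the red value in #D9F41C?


Color: #D9F41C
R = D9 = 217
G = F4 = 244
B = 1C = 28
Red = 217


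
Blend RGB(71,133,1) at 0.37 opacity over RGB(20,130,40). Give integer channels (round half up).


C = α×F + (1-α)×B, with 1-α = 0.63
R: 0.37×71 + 0.63×20 = 26.27 + 12.60 = 38.87 → 39
G: 0.37×133 + 0.63×130 = 49.21 + 81.90 = 131.11 → 131
B: 0.37×1 + 0.63×40 = 0.37 + 25.20 = 25.57 → 26
= RGB(39, 131, 26)


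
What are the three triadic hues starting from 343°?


Triadic: equally spaced at 120° intervals
H1 = 343°
H2 = (343 + 120) mod 360 = 103°
H3 = (343 + 240) mod 360 = 223°
Triadic = 343°, 103°, 223°


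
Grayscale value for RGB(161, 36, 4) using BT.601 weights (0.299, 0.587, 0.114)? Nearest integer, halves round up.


Gray = 0.299×R + 0.587×G + 0.114×B
Gray = 0.299×161 + 0.587×36 + 0.114×4
Gray = 48.139 + 21.132 + 0.456
Gray = 69.727 → round half up → 70
Gray = 70


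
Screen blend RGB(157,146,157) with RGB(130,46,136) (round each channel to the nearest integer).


Screen: C = 255 - (255-A)×(255-B)/255, rounded to nearest integer
R: 255 - (255-157)×(255-130)/255 = 255 - 12250/255 ≈ 255 - 48.039 = 206.961 → 207
G: 255 - (255-146)×(255-46)/255 = 255 - 22781/255 ≈ 255 - 89.337 = 165.663 → 166
B: 255 - (255-157)×(255-136)/255 = 255 - 11662/255 ≈ 255 - 45.733 = 209.267 → 209
= RGB(207, 166, 209)


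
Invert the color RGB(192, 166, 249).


Invert: (255-R, 255-G, 255-B)
R: 255-192 = 63
G: 255-166 = 89
B: 255-249 = 6
= RGB(63, 89, 6)


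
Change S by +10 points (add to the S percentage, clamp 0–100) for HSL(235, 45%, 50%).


Original S = 45%
Adjustment = +10 percentage points
New S = 45 + (10) = 55
Clamp to [0, 100] → 55
= HSL(235°, 55%, 50%)


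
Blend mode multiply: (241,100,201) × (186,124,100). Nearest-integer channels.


Multiply: C = A×B/255, rounded to nearest integer
R: 241×186/255 = 44826/255 ≈ 175.788 → 176
G: 100×124/255 = 12400/255 ≈ 48.627 → 49
B: 201×100/255 = 20100/255 ≈ 78.824 → 79
= RGB(176, 49, 79)


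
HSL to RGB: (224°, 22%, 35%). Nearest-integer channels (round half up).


H=224°, S=0.22, L=0.35
C = (1-|2L-1|)×S = (1-|-0.30|)×0.22 = 0.154
H' = H/60 = 224/60 ≈ 3.7333; X = C×(1-|H' mod 2 - 1|) ≈ 0.0411
m = L - C/2 = 0.35 - 0.077 = 0.273
Sector ⌊H'⌋ = 3 → (R',G',B') = (0.0, ≈0.0411, 0.154)
RGB = ((R'+m)×255, (G'+m)×255, (B'+m)×255) = (69.615, 80.087, 108.885)
Round half up → RGB(70, 80, 109)


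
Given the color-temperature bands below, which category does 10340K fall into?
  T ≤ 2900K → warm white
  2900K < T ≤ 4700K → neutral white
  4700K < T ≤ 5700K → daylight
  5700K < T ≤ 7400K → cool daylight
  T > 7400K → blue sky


Temperature: 10340K
10340K > 7400K → blue sky
Classification: blue sky


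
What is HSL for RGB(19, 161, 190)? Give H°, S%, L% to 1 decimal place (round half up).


Normalize: R'=19/255≈0.0745, G'=161/255≈0.6314, B'=190/255≈0.7451
Max=190/255, Min=19/255, Δ=Max-Min=171/255
L = (Max+Min)/2 = (190+19)/510 = 209/510 = 0.40980… → L = 41.0%
L ≤ 0.5 → S = Δ/(Max+Min) = 171/(190+19) = 171/209 = 0.81818… → S = 81.8%
(the 1/255 factors cancel in S and H, so raw channel differences can be used)
Max is B' → H = 60 × ((R-G)/Δ + 4) = 60 × ((19-161)/171 + 4)
  -142/171 + 4 = -0.8304… + 4 = 3.1695…
  H = 60 × 3.1695… = 190.175…° → H = 190.2°
= HSL(190.2°, 81.8%, 41.0%)


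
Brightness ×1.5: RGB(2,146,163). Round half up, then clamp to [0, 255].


Multiply each channel by 1.5, round half up, clamp to [0, 255]
R: 2×1.5 = 3
G: 146×1.5 = 219
B: 163×1.5 = 244.5 → round → 245
= RGB(3, 219, 245)


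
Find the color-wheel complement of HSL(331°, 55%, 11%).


Complement = opposite side of color wheel = hue + 180°
H' = (331 + 180) mod 360 = 151°
S and L unchanged.
= HSL(151°, 55%, 11%)


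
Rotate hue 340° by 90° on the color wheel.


New hue = (H + rotation) mod 360
New hue = (340 + 90) mod 360
= 430 mod 360
= 70°


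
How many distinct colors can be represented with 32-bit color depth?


Colors = 2^bits = 2^32
= 4,294,967,296 colors


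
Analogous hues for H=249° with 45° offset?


Base hue: 249°
Left analog: (249 - 45) mod 360 = 204°
Right analog: (249 + 45) mod 360 = 294°
Analogous hues = 204° and 294°


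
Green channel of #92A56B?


Color: #92A56B
R = 92 = 146
G = A5 = 165
B = 6B = 107
Green = 165


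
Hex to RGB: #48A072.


48 → 72 (R)
A0 → 160 (G)
72 → 114 (B)
= RGB(72, 160, 114)


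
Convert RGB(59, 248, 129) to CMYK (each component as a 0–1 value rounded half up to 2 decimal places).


R'=59/255≈0.2314, G'=248/255≈0.9725, B'=129/255≈0.5059
K = 1 - max(R',G',B') = 1 - 248/255 = 7/255 = 0.02745… → 0.03
(1-R'-K)/(1-K) simplifies to (max-R)/max with max = 248:
C = (248-59)/248 = 189/248 = 0.76209… → 0.76
M = (248-248)/248 = 0/248 = 0 → 0.00
Y = (248-129)/248 = 119/248 = 0.47983… → 0.48
= CMYK(0.76, 0.00, 0.48, 0.03)


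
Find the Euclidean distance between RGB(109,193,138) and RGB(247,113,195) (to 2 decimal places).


d = √[(R₁-R₂)² + (G₁-G₂)² + (B₁-B₂)²]
d = √[(109-247)² + (193-113)² + (138-195)²]
d = √[19044 + 6400 + 3249]
d = √28693
d ≈ 169.39


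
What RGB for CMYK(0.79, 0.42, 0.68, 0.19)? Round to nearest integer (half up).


R = 255 × (1-C) × (1-K) = 255 × 0.21 × 0.81 = 43.3755 → 43
G = 255 × (1-M) × (1-K) = 255 × 0.58 × 0.81 = 119.799 → 120
B = 255 × (1-Y) × (1-K) = 255 × 0.32 × 0.81 = 66.096 → 66
= RGB(43, 120, 66)


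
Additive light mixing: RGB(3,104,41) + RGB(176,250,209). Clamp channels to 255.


Additive: each channel = min(255, C₁+C₂)
R: 3+176 = 179 → 179
G: 104+250 = 354 → 255
B: 41+209 = 250 → 250
= RGB(179, 255, 250)


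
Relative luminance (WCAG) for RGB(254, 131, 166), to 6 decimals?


Linearize each channel (sRGB transfer function): c = v/255; c_lin = c/12.92 if c ≤ 0.04045, else ((c+0.055)/1.055)^2.4
  R: 254/255 ≈ 0.996078 > 0.04045 → ((0.996078+0.055)/1.055)^2.4 ≈ 0.991102
  G: 131/255 ≈ 0.513725 > 0.04045 → ((0.513725+0.055)/1.055)^2.4 ≈ 0.226966
  B: 166/255 ≈ 0.650980 > 0.04045 → ((0.650980+0.055)/1.055)^2.4 ≈ 0.381326
R_lin = 0.991102, G_lin = 0.226966, B_lin = 0.381326
L = 0.2126×R + 0.7152×G + 0.0722×B
L = 0.2126×0.991102 + 0.7152×0.226966 + 0.0722×0.381326
L ≈ 0.400566


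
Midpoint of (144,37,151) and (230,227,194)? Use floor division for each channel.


Midpoint: each channel = ⌊(C₁+C₂)/2⌋
R: ⌊(144+230)/2⌋ = 187
G: ⌊(37+227)/2⌋ = 132
B: ⌊(151+194)/2⌋ = 172
= RGB(187, 132, 172)


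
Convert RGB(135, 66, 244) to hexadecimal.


R = 135 → 87 (hex)
G = 66 → 42 (hex)
B = 244 → F4 (hex)
Hex = #8742F4


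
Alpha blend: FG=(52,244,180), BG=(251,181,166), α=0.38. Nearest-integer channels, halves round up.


C = α×F + (1-α)×B, with 1-α = 0.62
R: 0.38×52 + 0.62×251 = 19.76 + 155.62 = 175.38 → 175
G: 0.38×244 + 0.62×181 = 92.72 + 112.22 = 204.94 → 205
B: 0.38×180 + 0.62×166 = 68.40 + 102.92 = 171.32 → 171
= RGB(175, 205, 171)


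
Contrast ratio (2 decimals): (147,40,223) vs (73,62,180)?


Linearize each sRGB channel c=v/255: c/12.92 if c ≤ 0.04045 else ((c+0.055)/1.055)^2.4
L = 0.2126×R_lin + 0.7152×G_lin + 0.0722×B_lin
Color 1 (147,40,223):
  R=147: 147/255≈0.5765 > 0.04045 → ((0.5765+0.055)/1.055)^2.4 ≈ 0.29177
  G=40: 40/255≈0.1569 > 0.04045 → ((0.1569+0.055)/1.055)^2.4 ≈ 0.02122
  B=223: 223/255≈0.8745 > 0.04045 → ((0.8745+0.055)/1.055)^2.4 ≈ 0.73791
  L1 = 0.2126×0.29177 + 0.7152×0.02122 + 0.0722×0.73791 ≈ 0.13048
Color 2 (73,62,180):
  R=73: 73/255≈0.2863 > 0.04045 → ((0.2863+0.055)/1.055)^2.4 ≈ 0.06663
  G=62: 62/255≈0.2431 > 0.04045 → ((0.2431+0.055)/1.055)^2.4 ≈ 0.04817
  B=180: 180/255≈0.7059 > 0.04045 → ((0.7059+0.055)/1.055)^2.4 ≈ 0.45641
  L2 = 0.2126×0.06663 + 0.7152×0.04817 + 0.0722×0.45641 ≈ 0.08157
Lighter = 0.13048, Darker = 0.08157
Ratio = (L_lighter + 0.05) / (L_darker + 0.05)
Ratio = (0.13048 + 0.05) / (0.08157 + 0.05) = 0.18048 / 0.13157 ≈ 1.3718
Ratio ≈ 1.37:1


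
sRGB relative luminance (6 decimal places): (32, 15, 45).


Linearize each channel (sRGB transfer function): c = v/255; c_lin = c/12.92 if c ≤ 0.04045, else ((c+0.055)/1.055)^2.4
  R: 32/255 ≈ 0.125490 > 0.04045 → ((0.125490+0.055)/1.055)^2.4 ≈ 0.014444
  G: 15/255 ≈ 0.058824 > 0.04045 → ((0.058824+0.055)/1.055)^2.4 ≈ 0.004777
  B: 45/255 ≈ 0.176471 > 0.04045 → ((0.176471+0.055)/1.055)^2.4 ≈ 0.026241
R_lin = 0.014444, G_lin = 0.004777, B_lin = 0.026241
L = 0.2126×R + 0.7152×G + 0.0722×B
L = 0.2126×0.014444 + 0.7152×0.004777 + 0.0722×0.026241
L ≈ 0.008382


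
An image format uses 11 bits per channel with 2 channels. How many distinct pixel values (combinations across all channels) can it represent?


Total bits = 11 bits/channel × 2 channels = 22 bits
Distinct pixel values = 2^22
= 4,194,304 pixel values


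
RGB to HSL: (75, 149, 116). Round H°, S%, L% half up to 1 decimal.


Normalize: R'=75/255≈0.2941, G'=149/255≈0.5843, B'=116/255≈0.4549
Max=149/255, Min=75/255, Δ=Max-Min=74/255
L = (Max+Min)/2 = (149+75)/510 = 224/510 = 0.43921… → L = 43.9%
L ≤ 0.5 → S = Δ/(Max+Min) = 74/(149+75) = 74/224 = 0.33035… → S = 33.0%
(the 1/255 factors cancel in S and H, so raw channel differences can be used)
Max is G' → H = 60 × ((B-R)/Δ + 2) = 60 × ((116-75)/74 + 2)
  41/74 + 2 = 0.5540… + 2 = 2.5540…
  H = 60 × 2.5540… = 153.243…° → H = 153.2°
= HSL(153.2°, 33.0%, 43.9%)


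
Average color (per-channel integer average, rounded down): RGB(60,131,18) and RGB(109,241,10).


Midpoint: each channel = ⌊(C₁+C₂)/2⌋
R: ⌊(60+109)/2⌋ = 84
G: ⌊(131+241)/2⌋ = 186
B: ⌊(18+10)/2⌋ = 14
= RGB(84, 186, 14)


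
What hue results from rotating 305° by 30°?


New hue = (H + rotation) mod 360
New hue = (305 + 30) mod 360
= 335 mod 360
= 335°


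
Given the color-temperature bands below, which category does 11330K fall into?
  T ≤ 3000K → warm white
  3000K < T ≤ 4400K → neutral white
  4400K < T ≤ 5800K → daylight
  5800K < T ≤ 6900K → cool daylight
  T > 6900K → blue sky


Temperature: 11330K
11330K > 6900K → blue sky
Classification: blue sky


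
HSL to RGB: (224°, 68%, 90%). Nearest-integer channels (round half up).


H=224°, S=0.68, L=0.90
C = (1-|2L-1|)×S = (1-|0.80|)×0.68 = 0.136
H' = H/60 = 224/60 ≈ 3.7333; X = C×(1-|H' mod 2 - 1|) ≈ 0.0363
m = L - C/2 = 0.90 - 0.068 = 0.832
Sector ⌊H'⌋ = 3 → (R',G',B') = (0.0, ≈0.0363, 0.136)
RGB = ((R'+m)×255, (G'+m)×255, (B'+m)×255) = (212.16, 221.408, 246.84)
Round half up → RGB(212, 221, 247)


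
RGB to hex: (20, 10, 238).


R = 20 → 14 (hex)
G = 10 → 0A (hex)
B = 238 → EE (hex)
Hex = #140AEE


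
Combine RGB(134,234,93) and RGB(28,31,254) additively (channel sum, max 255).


Additive: each channel = min(255, C₁+C₂)
R: 134+28 = 162 → 162
G: 234+31 = 265 → 255
B: 93+254 = 347 → 255
= RGB(162, 255, 255)


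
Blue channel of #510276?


Color: #510276
R = 51 = 81
G = 02 = 2
B = 76 = 118
Blue = 118


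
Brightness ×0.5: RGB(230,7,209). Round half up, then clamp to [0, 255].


Multiply each channel by 0.5, round half up, clamp to [0, 255]
R: 230×0.5 = 115
G: 7×0.5 = 3.5 → round → 4
B: 209×0.5 = 104.5 → round → 105
= RGB(115, 4, 105)


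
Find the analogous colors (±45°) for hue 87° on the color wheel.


Base hue: 87°
Left analog: (87 - 45) mod 360 = 42°
Right analog: (87 + 45) mod 360 = 132°
Analogous hues = 42° and 132°


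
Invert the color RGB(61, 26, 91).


Invert: (255-R, 255-G, 255-B)
R: 255-61 = 194
G: 255-26 = 229
B: 255-91 = 164
= RGB(194, 229, 164)


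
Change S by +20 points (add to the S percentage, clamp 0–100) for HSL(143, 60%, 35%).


Original S = 60%
Adjustment = +20 percentage points
New S = 60 + (20) = 80
Clamp to [0, 100] → 80
= HSL(143°, 80%, 35%)


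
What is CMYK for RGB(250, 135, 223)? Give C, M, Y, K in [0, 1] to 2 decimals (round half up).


R'=250/255≈0.9804, G'=135/255≈0.5294, B'=223/255≈0.8745
K = 1 - max(R',G',B') = 1 - 250/255 = 5/255 = 0.01960… → 0.02
(1-R'-K)/(1-K) simplifies to (max-R)/max with max = 250:
C = (250-250)/250 = 0/250 = 0 → 0.00
M = (250-135)/250 = 115/250 = 0.46 → 0.46
Y = (250-223)/250 = 27/250 = 0.108 → 0.11
= CMYK(0.00, 0.46, 0.11, 0.02)


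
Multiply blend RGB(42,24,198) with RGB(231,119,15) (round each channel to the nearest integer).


Multiply: C = A×B/255, rounded to nearest integer
R: 42×231/255 = 9702/255 ≈ 38.047 → 38
G: 24×119/255 = 2856/255 ≈ 11.200 → 11
B: 198×15/255 = 2970/255 ≈ 11.647 → 12
= RGB(38, 11, 12)


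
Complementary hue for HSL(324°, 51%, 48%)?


Complement = opposite side of color wheel = hue + 180°
H' = (324 + 180) mod 360 = 144°
S and L unchanged.
= HSL(144°, 51%, 48%)


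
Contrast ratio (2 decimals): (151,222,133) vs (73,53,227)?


Linearize each sRGB channel c=v/255: c/12.92 if c ≤ 0.04045 else ((c+0.055)/1.055)^2.4
L = 0.2126×R_lin + 0.7152×G_lin + 0.0722×B_lin
Color 1 (151,222,133):
  R=151: 151/255≈0.5922 > 0.04045 → ((0.5922+0.055)/1.055)^2.4 ≈ 0.30947
  G=222: 222/255≈0.8706 > 0.04045 → ((0.8706+0.055)/1.055)^2.4 ≈ 0.73046
  B=133: 133/255≈0.5216 > 0.04045 → ((0.5216+0.055)/1.055)^2.4 ≈ 0.23455
  L1 = 0.2126×0.30947 + 0.7152×0.73046 + 0.0722×0.23455 ≈ 0.60515
Color 2 (73,53,227):
  R=73: 73/255≈0.2863 > 0.04045 → ((0.2863+0.055)/1.055)^2.4 ≈ 0.06663
  G=53: 53/255≈0.2078 > 0.04045 → ((0.2078+0.055)/1.055)^2.4 ≈ 0.03560
  B=227: 227/255≈0.8902 > 0.04045 → ((0.8902+0.055)/1.055)^2.4 ≈ 0.76815
  L2 = 0.2126×0.06663 + 0.7152×0.03560 + 0.0722×0.76815 ≈ 0.09509
Lighter = 0.60515, Darker = 0.09509
Ratio = (L_lighter + 0.05) / (L_darker + 0.05)
Ratio = (0.60515 + 0.05) / (0.09509 + 0.05) = 0.65515 / 0.14509 ≈ 4.5156
Ratio ≈ 4.52:1


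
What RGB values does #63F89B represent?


63 → 99 (R)
F8 → 248 (G)
9B → 155 (B)
= RGB(99, 248, 155)


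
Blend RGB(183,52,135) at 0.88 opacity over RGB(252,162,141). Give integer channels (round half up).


C = α×F + (1-α)×B, with 1-α = 0.12
R: 0.88×183 + 0.12×252 = 161.04 + 30.24 = 191.28 → 191
G: 0.88×52 + 0.12×162 = 45.76 + 19.44 = 65.20 → 65
B: 0.88×135 + 0.12×141 = 118.80 + 16.92 = 135.72 → 136
= RGB(191, 65, 136)


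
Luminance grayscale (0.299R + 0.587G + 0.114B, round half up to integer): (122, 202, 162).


Gray = 0.299×R + 0.587×G + 0.114×B
Gray = 0.299×122 + 0.587×202 + 0.114×162
Gray = 36.478 + 118.574 + 18.468
Gray = 173.520 → round half up → 174
Gray = 174


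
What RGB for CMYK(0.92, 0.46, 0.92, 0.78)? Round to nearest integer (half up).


R = 255 × (1-C) × (1-K) = 255 × 0.08 × 0.22 = 4.488 → 4
G = 255 × (1-M) × (1-K) = 255 × 0.54 × 0.22 = 30.294 → 30
B = 255 × (1-Y) × (1-K) = 255 × 0.08 × 0.22 = 4.488 → 4
= RGB(4, 30, 4)


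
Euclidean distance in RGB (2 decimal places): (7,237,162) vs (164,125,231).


d = √[(R₁-R₂)² + (G₁-G₂)² + (B₁-B₂)²]
d = √[(7-164)² + (237-125)² + (162-231)²]
d = √[24649 + 12544 + 4761]
d = √41954
d ≈ 204.83


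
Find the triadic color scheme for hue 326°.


Triadic: equally spaced at 120° intervals
H1 = 326°
H2 = (326 + 120) mod 360 = 86°
H3 = (326 + 240) mod 360 = 206°
Triadic = 326°, 86°, 206°


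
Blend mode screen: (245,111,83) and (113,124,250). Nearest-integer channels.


Screen: C = 255 - (255-A)×(255-B)/255, rounded to nearest integer
R: 255 - (255-245)×(255-113)/255 = 255 - 1420/255 ≈ 255 - 5.569 = 249.431 → 249
G: 255 - (255-111)×(255-124)/255 = 255 - 18864/255 ≈ 255 - 73.976 = 181.024 → 181
B: 255 - (255-83)×(255-250)/255 = 255 - 860/255 ≈ 255 - 3.373 = 251.627 → 252
= RGB(249, 181, 252)


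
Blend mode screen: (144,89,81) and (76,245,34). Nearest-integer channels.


Screen: C = 255 - (255-A)×(255-B)/255, rounded to nearest integer
R: 255 - (255-144)×(255-76)/255 = 255 - 19869/255 ≈ 255 - 77.918 = 177.082 → 177
G: 255 - (255-89)×(255-245)/255 = 255 - 1660/255 ≈ 255 - 6.510 = 248.490 → 248
B: 255 - (255-81)×(255-34)/255 = 255 - 38454/255 ≈ 255 - 150.800 = 104.200 → 104
= RGB(177, 248, 104)


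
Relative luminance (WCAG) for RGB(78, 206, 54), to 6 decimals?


Linearize each channel (sRGB transfer function): c = v/255; c_lin = c/12.92 if c ≤ 0.04045, else ((c+0.055)/1.055)^2.4
  R: 78/255 ≈ 0.305882 > 0.04045 → ((0.305882+0.055)/1.055)^2.4 ≈ 0.076185
  G: 206/255 ≈ 0.807843 > 0.04045 → ((0.807843+0.055)/1.055)^2.4 ≈ 0.617207
  B: 54/255 ≈ 0.211765 > 0.04045 → ((0.211765+0.055)/1.055)^2.4 ≈ 0.036889
R_lin = 0.076185, G_lin = 0.617207, B_lin = 0.036889
L = 0.2126×R + 0.7152×G + 0.0722×B
L = 0.2126×0.076185 + 0.7152×0.617207 + 0.0722×0.036889
L ≈ 0.460287


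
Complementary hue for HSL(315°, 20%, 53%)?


Complement = opposite side of color wheel = hue + 180°
H' = (315 + 180) mod 360 = 135°
S and L unchanged.
= HSL(135°, 20%, 53%)


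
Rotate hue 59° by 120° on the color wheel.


New hue = (H + rotation) mod 360
New hue = (59 + 120) mod 360
= 179 mod 360
= 179°


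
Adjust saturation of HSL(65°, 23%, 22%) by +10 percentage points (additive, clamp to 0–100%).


Original S = 23%
Adjustment = +10 percentage points
New S = 23 + (10) = 33
Clamp to [0, 100] → 33
= HSL(65°, 33%, 22%)


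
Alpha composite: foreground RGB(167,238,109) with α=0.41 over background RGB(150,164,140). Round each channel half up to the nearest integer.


C = α×F + (1-α)×B, with 1-α = 0.59
R: 0.41×167 + 0.59×150 = 68.47 + 88.50 = 156.97 → 157
G: 0.41×238 + 0.59×164 = 97.58 + 96.76 = 194.34 → 194
B: 0.41×109 + 0.59×140 = 44.69 + 82.60 = 127.29 → 127
= RGB(157, 194, 127)


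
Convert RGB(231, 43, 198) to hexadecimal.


R = 231 → E7 (hex)
G = 43 → 2B (hex)
B = 198 → C6 (hex)
Hex = #E72BC6


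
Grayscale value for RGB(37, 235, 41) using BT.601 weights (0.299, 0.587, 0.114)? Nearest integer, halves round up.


Gray = 0.299×R + 0.587×G + 0.114×B
Gray = 0.299×37 + 0.587×235 + 0.114×41
Gray = 11.063 + 137.945 + 4.674
Gray = 153.682 → round half up → 154
Gray = 154


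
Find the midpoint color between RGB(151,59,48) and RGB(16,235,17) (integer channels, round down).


Midpoint: each channel = ⌊(C₁+C₂)/2⌋
R: ⌊(151+16)/2⌋ = 83
G: ⌊(59+235)/2⌋ = 147
B: ⌊(48+17)/2⌋ = 32
= RGB(83, 147, 32)


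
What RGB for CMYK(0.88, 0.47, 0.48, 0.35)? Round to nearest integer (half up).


R = 255 × (1-C) × (1-K) = 255 × 0.12 × 0.65 = 19.89 → 20
G = 255 × (1-M) × (1-K) = 255 × 0.53 × 0.65 = 87.8475 → 88
B = 255 × (1-Y) × (1-K) = 255 × 0.52 × 0.65 = 86.19 → 86
= RGB(20, 88, 86)


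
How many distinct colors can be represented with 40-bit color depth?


Colors = 2^bits = 2^40
= 1,099,511,627,776 colors


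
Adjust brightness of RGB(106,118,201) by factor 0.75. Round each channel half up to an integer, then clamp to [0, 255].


Multiply each channel by 0.75, round half up, clamp to [0, 255]
R: 106×0.75 = 79.5 → round → 80
G: 118×0.75 = 88.5 → round → 89
B: 201×0.75 = 150.75 → round → 151
= RGB(80, 89, 151)


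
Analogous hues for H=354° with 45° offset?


Base hue: 354°
Left analog: (354 - 45) mod 360 = 309°
Right analog: (354 + 45) mod 360 = 39°
Analogous hues = 309° and 39°


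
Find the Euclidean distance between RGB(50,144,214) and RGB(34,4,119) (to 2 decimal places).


d = √[(R₁-R₂)² + (G₁-G₂)² + (B₁-B₂)²]
d = √[(50-34)² + (144-4)² + (214-119)²]
d = √[256 + 19600 + 9025]
d = √28881
d ≈ 169.94


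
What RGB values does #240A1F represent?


24 → 36 (R)
0A → 10 (G)
1F → 31 (B)
= RGB(36, 10, 31)


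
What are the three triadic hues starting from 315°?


Triadic: equally spaced at 120° intervals
H1 = 315°
H2 = (315 + 120) mod 360 = 75°
H3 = (315 + 240) mod 360 = 195°
Triadic = 315°, 75°, 195°


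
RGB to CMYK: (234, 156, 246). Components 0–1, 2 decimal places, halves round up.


R'=234/255≈0.9176, G'=156/255≈0.6118, B'=246/255≈0.9647
K = 1 - max(R',G',B') = 1 - 246/255 = 9/255 = 0.03529… → 0.04
(1-R'-K)/(1-K) simplifies to (max-R)/max with max = 246:
C = (246-234)/246 = 12/246 = 0.04878… → 0.05
M = (246-156)/246 = 90/246 = 0.36585… → 0.37
Y = (246-246)/246 = 0/246 = 0 → 0.00
= CMYK(0.05, 0.37, 0.00, 0.04)


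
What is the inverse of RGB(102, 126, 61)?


Invert: (255-R, 255-G, 255-B)
R: 255-102 = 153
G: 255-126 = 129
B: 255-61 = 194
= RGB(153, 129, 194)


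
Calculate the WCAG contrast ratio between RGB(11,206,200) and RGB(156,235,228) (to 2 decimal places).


Linearize each sRGB channel c=v/255: c/12.92 if c ≤ 0.04045 else ((c+0.055)/1.055)^2.4
L = 0.2126×R_lin + 0.7152×G_lin + 0.0722×B_lin
Color 1 (11,206,200):
  R=11: 11/255≈0.0431 > 0.04045 → ((0.0431+0.055)/1.055)^2.4 ≈ 0.00335
  G=206: 206/255≈0.8078 > 0.04045 → ((0.8078+0.055)/1.055)^2.4 ≈ 0.61721
  B=200: 200/255≈0.7843 > 0.04045 → ((0.7843+0.055)/1.055)^2.4 ≈ 0.57758
  L1 = 0.2126×0.00335 + 0.7152×0.61721 + 0.0722×0.57758 ≈ 0.48384
Color 2 (156,235,228):
  R=156: 156/255≈0.6118 > 0.04045 → ((0.6118+0.055)/1.055)^2.4 ≈ 0.33245
  G=235: 235/255≈0.9216 > 0.04045 → ((0.9216+0.055)/1.055)^2.4 ≈ 0.83077
  B=228: 228/255≈0.8941 > 0.04045 → ((0.8941+0.055)/1.055)^2.4 ≈ 0.77582
  L2 = 0.2126×0.33245 + 0.7152×0.83077 + 0.0722×0.77582 ≈ 0.72086
Lighter = 0.72086, Darker = 0.48384
Ratio = (L_lighter + 0.05) / (L_darker + 0.05)
Ratio = (0.72086 + 0.05) / (0.48384 + 0.05) = 0.77086 / 0.53384 ≈ 1.4440
Ratio ≈ 1.44:1


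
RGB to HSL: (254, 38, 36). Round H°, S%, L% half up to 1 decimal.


Normalize: R'=254/255≈0.9961, G'=38/255≈0.1490, B'=36/255≈0.1412
Max=254/255, Min=36/255, Δ=Max-Min=218/255
L = (Max+Min)/2 = (254+36)/510 = 290/510 = 0.56862… → L = 56.9%
L > 0.5 → S = Δ/(2-Max-Min) = 218/(510-254-36) = 218/220 = 0.99090… → S = 99.1%
(the 1/255 factors cancel in S and H, so raw channel differences can be used)
Max is R' → H = 60 × (((G-B)/Δ) mod 6) = 60 × (((38-36)/218) mod 6)
  2/218 = 0.0091…
  H = 60 × 0.0091… = 0.550…° → H = 0.6°
= HSL(0.6°, 99.1%, 56.9%)


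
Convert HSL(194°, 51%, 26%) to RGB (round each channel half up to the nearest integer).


H=194°, S=0.51, L=0.26
C = (1-|2L-1|)×S = (1-|-0.48|)×0.51 = 0.2652
H' = H/60 = 194/60 ≈ 3.2333; X = C×(1-|H' mod 2 - 1|) = 0.20332
m = L - C/2 = 0.26 - 0.1326 = 0.1274
Sector ⌊H'⌋ = 3 → (R',G',B') = (0.0, 0.20332, 0.2652)
RGB = ((R'+m)×255, (G'+m)×255, (B'+m)×255) = (32.487, 84.3336, 100.113)
Round half up → RGB(32, 84, 100)


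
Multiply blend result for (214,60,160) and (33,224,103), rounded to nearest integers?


Multiply: C = A×B/255, rounded to nearest integer
R: 214×33/255 = 7062/255 ≈ 27.694 → 28
G: 60×224/255 = 13440/255 ≈ 52.706 → 53
B: 160×103/255 = 16480/255 ≈ 64.627 → 65
= RGB(28, 53, 65)


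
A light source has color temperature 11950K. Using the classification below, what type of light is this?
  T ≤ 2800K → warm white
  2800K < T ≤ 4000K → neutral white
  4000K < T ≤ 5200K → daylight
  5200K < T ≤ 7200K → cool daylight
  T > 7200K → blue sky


Temperature: 11950K
11950K > 7200K → blue sky
Classification: blue sky


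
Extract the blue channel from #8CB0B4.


Color: #8CB0B4
R = 8C = 140
G = B0 = 176
B = B4 = 180
Blue = 180


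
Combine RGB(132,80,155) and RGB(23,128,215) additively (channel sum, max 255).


Additive: each channel = min(255, C₁+C₂)
R: 132+23 = 155 → 155
G: 80+128 = 208 → 208
B: 155+215 = 370 → 255
= RGB(155, 208, 255)


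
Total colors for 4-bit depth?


Colors = 2^bits = 2^4
= 16 colors


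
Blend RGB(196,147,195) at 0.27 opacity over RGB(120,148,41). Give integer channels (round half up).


C = α×F + (1-α)×B, with 1-α = 0.73
R: 0.27×196 + 0.73×120 = 52.92 + 87.60 = 140.52 → 141
G: 0.27×147 + 0.73×148 = 39.69 + 108.04 = 147.73 → 148
B: 0.27×195 + 0.73×41 = 52.65 + 29.93 = 82.58 → 83
= RGB(141, 148, 83)


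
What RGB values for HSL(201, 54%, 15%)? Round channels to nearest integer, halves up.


H=201°, S=0.54, L=0.15
C = (1-|2L-1|)×S = (1-|-0.70|)×0.54 = 0.162
H' = H/60 = 201/60 ≈ 3.3500; X = C×(1-|H' mod 2 - 1|) = 0.1053
m = L - C/2 = 0.15 - 0.081 = 0.069
Sector ⌊H'⌋ = 3 → (R',G',B') = (0.0, 0.1053, 0.162)
RGB = ((R'+m)×255, (G'+m)×255, (B'+m)×255) = (17.595, 44.4465, 58.905)
Round half up → RGB(18, 44, 59)


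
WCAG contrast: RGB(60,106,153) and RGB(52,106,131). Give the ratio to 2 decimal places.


Linearize each sRGB channel c=v/255: c/12.92 if c ≤ 0.04045 else ((c+0.055)/1.055)^2.4
L = 0.2126×R_lin + 0.7152×G_lin + 0.0722×B_lin
Color 1 (60,106,153):
  R=60: 60/255≈0.2353 > 0.04045 → ((0.2353+0.055)/1.055)^2.4 ≈ 0.04519
  G=106: 106/255≈0.4157 > 0.04045 → ((0.4157+0.055)/1.055)^2.4 ≈ 0.14413
  B=153: 153/255≈0.6000 > 0.04045 → ((0.6000+0.055)/1.055)^2.4 ≈ 0.31855
  L1 = 0.2126×0.04519 + 0.7152×0.14413 + 0.0722×0.31855 ≈ 0.13569
Color 2 (52,106,131):
  R=52: 52/255≈0.2039 > 0.04045 → ((0.2039+0.055)/1.055)^2.4 ≈ 0.03434
  G=106: 106/255≈0.4157 > 0.04045 → ((0.4157+0.055)/1.055)^2.4 ≈ 0.14413
  B=131: 131/255≈0.5137 > 0.04045 → ((0.5137+0.055)/1.055)^2.4 ≈ 0.22697
  L2 = 0.2126×0.03434 + 0.7152×0.14413 + 0.0722×0.22697 ≈ 0.12677
Lighter = 0.13569, Darker = 0.12677
Ratio = (L_lighter + 0.05) / (L_darker + 0.05)
Ratio = (0.13569 + 0.05) / (0.12677 + 0.05) = 0.18569 / 0.17677 ≈ 1.0505
Ratio ≈ 1.05:1


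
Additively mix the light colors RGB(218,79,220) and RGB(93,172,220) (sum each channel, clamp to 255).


Additive: each channel = min(255, C₁+C₂)
R: 218+93 = 311 → 255
G: 79+172 = 251 → 251
B: 220+220 = 440 → 255
= RGB(255, 251, 255)


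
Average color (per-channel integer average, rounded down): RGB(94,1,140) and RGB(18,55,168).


Midpoint: each channel = ⌊(C₁+C₂)/2⌋
R: ⌊(94+18)/2⌋ = 56
G: ⌊(1+55)/2⌋ = 28
B: ⌊(140+168)/2⌋ = 154
= RGB(56, 28, 154)


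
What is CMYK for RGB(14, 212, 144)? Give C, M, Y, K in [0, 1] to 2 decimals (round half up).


R'=14/255≈0.0549, G'=212/255≈0.8314, B'=144/255≈0.5647
K = 1 - max(R',G',B') = 1 - 212/255 = 43/255 = 0.16862… → 0.17
(1-R'-K)/(1-K) simplifies to (max-R)/max with max = 212:
C = (212-14)/212 = 198/212 = 0.93396… → 0.93
M = (212-212)/212 = 0/212 = 0 → 0.00
Y = (212-144)/212 = 68/212 = 0.32075… → 0.32
= CMYK(0.93, 0.00, 0.32, 0.17)


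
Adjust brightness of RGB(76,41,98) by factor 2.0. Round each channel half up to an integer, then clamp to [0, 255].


Multiply each channel by 2.0, round half up, clamp to [0, 255]
R: 76×2.0 = 152
G: 41×2.0 = 82
B: 98×2.0 = 196
= RGB(152, 82, 196)


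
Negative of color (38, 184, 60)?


Invert: (255-R, 255-G, 255-B)
R: 255-38 = 217
G: 255-184 = 71
B: 255-60 = 195
= RGB(217, 71, 195)


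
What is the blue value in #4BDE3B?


Color: #4BDE3B
R = 4B = 75
G = DE = 222
B = 3B = 59
Blue = 59


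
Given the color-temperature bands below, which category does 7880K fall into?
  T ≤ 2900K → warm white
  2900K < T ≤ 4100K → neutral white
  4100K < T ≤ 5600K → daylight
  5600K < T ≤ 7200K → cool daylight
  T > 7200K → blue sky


Temperature: 7880K
7880K > 7200K → blue sky
Classification: blue sky


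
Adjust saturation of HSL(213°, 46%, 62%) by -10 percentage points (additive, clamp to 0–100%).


Original S = 46%
Adjustment = -10 percentage points
New S = 46 + (-10) = 36
Clamp to [0, 100] → 36
= HSL(213°, 36%, 62%)


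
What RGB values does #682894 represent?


68 → 104 (R)
28 → 40 (G)
94 → 148 (B)
= RGB(104, 40, 148)


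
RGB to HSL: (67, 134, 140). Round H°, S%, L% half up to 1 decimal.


Normalize: R'=67/255≈0.2627, G'=134/255≈0.5255, B'=140/255≈0.5490
Max=140/255, Min=67/255, Δ=Max-Min=73/255
L = (Max+Min)/2 = (140+67)/510 = 207/510 = 0.40588… → L = 40.6%
L ≤ 0.5 → S = Δ/(Max+Min) = 73/(140+67) = 73/207 = 0.35265… → S = 35.3%
(the 1/255 factors cancel in S and H, so raw channel differences can be used)
Max is B' → H = 60 × ((R-G)/Δ + 4) = 60 × ((67-134)/73 + 4)
  -67/73 + 4 = -0.9178… + 4 = 3.0821…
  H = 60 × 3.0821… = 184.931…° → H = 184.9°
= HSL(184.9°, 35.3%, 40.6%)


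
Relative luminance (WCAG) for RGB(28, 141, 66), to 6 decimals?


Linearize each channel (sRGB transfer function): c = v/255; c_lin = c/12.92 if c ≤ 0.04045, else ((c+0.055)/1.055)^2.4
  R: 28/255 ≈ 0.109804 > 0.04045 → ((0.109804+0.055)/1.055)^2.4 ≈ 0.011612
  G: 141/255 ≈ 0.552941 > 0.04045 → ((0.552941+0.055)/1.055)^2.4 ≈ 0.266356
  B: 66/255 ≈ 0.258824 > 0.04045 → ((0.258824+0.055)/1.055)^2.4 ≈ 0.054480
R_lin = 0.011612, G_lin = 0.266356, B_lin = 0.054480
L = 0.2126×R + 0.7152×G + 0.0722×B
L = 0.2126×0.011612 + 0.7152×0.266356 + 0.0722×0.054480
L ≈ 0.196900


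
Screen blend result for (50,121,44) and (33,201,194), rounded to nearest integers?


Screen: C = 255 - (255-A)×(255-B)/255, rounded to nearest integer
R: 255 - (255-50)×(255-33)/255 = 255 - 45510/255 ≈ 255 - 178.471 = 76.529 → 77
G: 255 - (255-121)×(255-201)/255 = 255 - 7236/255 ≈ 255 - 28.376 = 226.624 → 227
B: 255 - (255-44)×(255-194)/255 = 255 - 12871/255 ≈ 255 - 50.475 = 204.525 → 205
= RGB(77, 227, 205)


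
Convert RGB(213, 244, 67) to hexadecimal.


R = 213 → D5 (hex)
G = 244 → F4 (hex)
B = 67 → 43 (hex)
Hex = #D5F443


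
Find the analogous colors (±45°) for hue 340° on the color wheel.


Base hue: 340°
Left analog: (340 - 45) mod 360 = 295°
Right analog: (340 + 45) mod 360 = 25°
Analogous hues = 295° and 25°


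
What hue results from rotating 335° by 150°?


New hue = (H + rotation) mod 360
New hue = (335 + 150) mod 360
= 485 mod 360
= 125°


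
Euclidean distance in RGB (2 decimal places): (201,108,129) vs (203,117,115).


d = √[(R₁-R₂)² + (G₁-G₂)² + (B₁-B₂)²]
d = √[(201-203)² + (108-117)² + (129-115)²]
d = √[4 + 81 + 196]
d = √281
d ≈ 16.76


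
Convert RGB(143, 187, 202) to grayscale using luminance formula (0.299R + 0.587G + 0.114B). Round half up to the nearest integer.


Gray = 0.299×R + 0.587×G + 0.114×B
Gray = 0.299×143 + 0.587×187 + 0.114×202
Gray = 42.757 + 109.769 + 23.028
Gray = 175.554 → round half up → 176
Gray = 176


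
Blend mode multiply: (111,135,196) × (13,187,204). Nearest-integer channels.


Multiply: C = A×B/255, rounded to nearest integer
R: 111×13/255 = 1443/255 ≈ 5.659 → 6
G: 135×187/255 = 25245/255 ≈ 99.000 → 99
B: 196×204/255 = 39984/255 ≈ 156.800 → 157
= RGB(6, 99, 157)


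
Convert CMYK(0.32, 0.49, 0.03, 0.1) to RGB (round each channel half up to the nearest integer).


R = 255 × (1-C) × (1-K) = 255 × 0.68 × 0.90 = 156.06 → 156
G = 255 × (1-M) × (1-K) = 255 × 0.51 × 0.90 = 117.045 → 117
B = 255 × (1-Y) × (1-K) = 255 × 0.97 × 0.90 = 222.615 → 223
= RGB(156, 117, 223)


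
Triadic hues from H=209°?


Triadic: equally spaced at 120° intervals
H1 = 209°
H2 = (209 + 120) mod 360 = 329°
H3 = (209 + 240) mod 360 = 89°
Triadic = 209°, 329°, 89°


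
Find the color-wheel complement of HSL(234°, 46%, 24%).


Complement = opposite side of color wheel = hue + 180°
H' = (234 + 180) mod 360 = 54°
S and L unchanged.
= HSL(54°, 46%, 24%)


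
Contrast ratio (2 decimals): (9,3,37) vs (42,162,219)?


Linearize each sRGB channel c=v/255: c/12.92 if c ≤ 0.04045 else ((c+0.055)/1.055)^2.4
L = 0.2126×R_lin + 0.7152×G_lin + 0.0722×B_lin
Color 1 (9,3,37):
  R=9: 9/255≈0.0353 ≤ 0.04045 → 0.0353/12.92 ≈ 0.00273
  G=3: 3/255≈0.0118 ≤ 0.04045 → 0.0118/12.92 ≈ 0.00091
  B=37: 37/255≈0.1451 > 0.04045 → ((0.1451+0.055)/1.055)^2.4 ≈ 0.01850
  L1 = 0.2126×0.00273 + 0.7152×0.00091 + 0.0722×0.01850 ≈ 0.00257
Color 2 (42,162,219):
  R=42: 42/255≈0.1647 > 0.04045 → ((0.1647+0.055)/1.055)^2.4 ≈ 0.02315
  G=162: 162/255≈0.6353 > 0.04045 → ((0.6353+0.055)/1.055)^2.4 ≈ 0.36131
  B=219: 219/255≈0.8588 > 0.04045 → ((0.8588+0.055)/1.055)^2.4 ≈ 0.70838
  L2 = 0.2126×0.02315 + 0.7152×0.36131 + 0.0722×0.70838 ≈ 0.31447
Lighter = 0.31447, Darker = 0.00257
Ratio = (L_lighter + 0.05) / (L_darker + 0.05)
Ratio = (0.31447 + 0.05) / (0.00257 + 0.05) = 0.36447 / 0.05257 ≈ 6.9334
Ratio ≈ 6.93:1


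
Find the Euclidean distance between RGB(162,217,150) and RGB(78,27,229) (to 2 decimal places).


d = √[(R₁-R₂)² + (G₁-G₂)² + (B₁-B₂)²]
d = √[(162-78)² + (217-27)² + (150-229)²]
d = √[7056 + 36100 + 6241]
d = √49397
d ≈ 222.25


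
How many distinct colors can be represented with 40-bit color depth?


Colors = 2^bits = 2^40
= 1,099,511,627,776 colors


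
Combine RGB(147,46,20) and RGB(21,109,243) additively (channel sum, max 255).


Additive: each channel = min(255, C₁+C₂)
R: 147+21 = 168 → 168
G: 46+109 = 155 → 155
B: 20+243 = 263 → 255
= RGB(168, 155, 255)


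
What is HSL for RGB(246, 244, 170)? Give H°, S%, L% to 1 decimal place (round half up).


Normalize: R'=246/255≈0.9647, G'=244/255≈0.9569, B'=170/255≈0.6667
Max=246/255, Min=170/255, Δ=Max-Min=76/255
L = (Max+Min)/2 = (246+170)/510 = 416/510 = 0.81568… → L = 81.6%
L > 0.5 → S = Δ/(2-Max-Min) = 76/(510-246-170) = 76/94 = 0.80851… → S = 80.9%
(the 1/255 factors cancel in S and H, so raw channel differences can be used)
Max is R' → H = 60 × (((G-B)/Δ) mod 6) = 60 × (((244-170)/76) mod 6)
  74/76 = 0.9736…
  H = 60 × 0.9736… = 58.421…° → H = 58.4°
= HSL(58.4°, 80.9%, 81.6%)


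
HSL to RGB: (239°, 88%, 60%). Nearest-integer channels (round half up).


H=239°, S=0.88, L=0.60
C = (1-|2L-1|)×S = (1-|0.20|)×0.88 = 0.704
H' = H/60 = 239/60 ≈ 3.9833; X = C×(1-|H' mod 2 - 1|) ≈ 0.0117
m = L - C/2 = 0.60 - 0.352 = 0.248
Sector ⌊H'⌋ = 3 → (R',G',B') = (0.0, ≈0.0117, 0.704)
RGB = ((R'+m)×255, (G'+m)×255, (B'+m)×255) = (63.24, 66.232, 242.76)
Round half up → RGB(63, 66, 243)


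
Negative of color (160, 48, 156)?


Invert: (255-R, 255-G, 255-B)
R: 255-160 = 95
G: 255-48 = 207
B: 255-156 = 99
= RGB(95, 207, 99)


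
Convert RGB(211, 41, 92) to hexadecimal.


R = 211 → D3 (hex)
G = 41 → 29 (hex)
B = 92 → 5C (hex)
Hex = #D3295C


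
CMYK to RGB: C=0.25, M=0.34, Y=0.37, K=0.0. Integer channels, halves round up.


R = 255 × (1-C) × (1-K) = 255 × 0.75 × 1.00 = 191.25 → 191
G = 255 × (1-M) × (1-K) = 255 × 0.66 × 1.00 = 168.3 → 168
B = 255 × (1-Y) × (1-K) = 255 × 0.63 × 1.00 = 160.65 → 161
= RGB(191, 168, 161)


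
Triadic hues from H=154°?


Triadic: equally spaced at 120° intervals
H1 = 154°
H2 = (154 + 120) mod 360 = 274°
H3 = (154 + 240) mod 360 = 34°
Triadic = 154°, 274°, 34°


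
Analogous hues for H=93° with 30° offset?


Base hue: 93°
Left analog: (93 - 30) mod 360 = 63°
Right analog: (93 + 30) mod 360 = 123°
Analogous hues = 63° and 123°


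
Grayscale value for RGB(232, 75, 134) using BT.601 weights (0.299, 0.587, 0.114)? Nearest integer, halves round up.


Gray = 0.299×R + 0.587×G + 0.114×B
Gray = 0.299×232 + 0.587×75 + 0.114×134
Gray = 69.368 + 44.025 + 15.276
Gray = 128.669 → round half up → 129
Gray = 129


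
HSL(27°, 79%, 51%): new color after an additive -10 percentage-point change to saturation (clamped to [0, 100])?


Original S = 79%
Adjustment = -10 percentage points
New S = 79 + (-10) = 69
Clamp to [0, 100] → 69
= HSL(27°, 69%, 51%)


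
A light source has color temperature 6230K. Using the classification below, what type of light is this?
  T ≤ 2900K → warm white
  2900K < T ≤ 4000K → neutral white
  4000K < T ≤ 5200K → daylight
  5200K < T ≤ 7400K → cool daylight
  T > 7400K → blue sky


Temperature: 6230K
5200K < 6230K ≤ 7400K → cool daylight
Classification: cool daylight


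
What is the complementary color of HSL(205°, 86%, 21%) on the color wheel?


Complement = opposite side of color wheel = hue + 180°
H' = (205 + 180) mod 360 = 25°
S and L unchanged.
= HSL(25°, 86%, 21%)


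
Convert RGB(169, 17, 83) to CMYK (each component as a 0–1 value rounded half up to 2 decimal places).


R'=169/255≈0.6627, G'=17/255≈0.0667, B'=83/255≈0.3255
K = 1 - max(R',G',B') = 1 - 169/255 = 86/255 = 0.33725… → 0.34
(1-R'-K)/(1-K) simplifies to (max-R)/max with max = 169:
C = (169-169)/169 = 0/169 = 0 → 0.00
M = (169-17)/169 = 152/169 = 0.89940… → 0.90
Y = (169-83)/169 = 86/169 = 0.50887… → 0.51
= CMYK(0.00, 0.90, 0.51, 0.34)


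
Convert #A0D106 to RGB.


A0 → 160 (R)
D1 → 209 (G)
06 → 6 (B)
= RGB(160, 209, 6)


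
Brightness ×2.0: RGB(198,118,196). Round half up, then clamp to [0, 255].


Multiply each channel by 2.0, round half up, clamp to [0, 255]
R: 198×2.0 = 396 → clamp → 255
G: 118×2.0 = 236
B: 196×2.0 = 392 → clamp → 255
= RGB(255, 236, 255)
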